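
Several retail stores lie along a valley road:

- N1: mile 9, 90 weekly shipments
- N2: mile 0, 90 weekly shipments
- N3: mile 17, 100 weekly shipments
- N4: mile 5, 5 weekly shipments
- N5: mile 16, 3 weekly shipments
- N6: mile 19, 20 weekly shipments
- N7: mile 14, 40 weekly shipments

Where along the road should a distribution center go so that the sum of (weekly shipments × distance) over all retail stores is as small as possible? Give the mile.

For a sum of weighted absolute distances on a line, the optimum is the weighted median (not the mean). Total weight W = 348; half-weight = 174.
Sort by position and accumulate weight:
  mile 0 (N2, w=90) → cum 90
  mile 5 (N4, w=5) → cum 95
  mile 9 (N1, w=90) → cum 185  ≥ 174 → median here
  mile 14 (N7, w=40) → cum 225
  mile 16 (N5, w=3) → cum 228
  mile 17 (N3, w=100) → cum 328
  mile 19 (N6, w=20) → cum 348
Optimal location: mile 9.

x = 9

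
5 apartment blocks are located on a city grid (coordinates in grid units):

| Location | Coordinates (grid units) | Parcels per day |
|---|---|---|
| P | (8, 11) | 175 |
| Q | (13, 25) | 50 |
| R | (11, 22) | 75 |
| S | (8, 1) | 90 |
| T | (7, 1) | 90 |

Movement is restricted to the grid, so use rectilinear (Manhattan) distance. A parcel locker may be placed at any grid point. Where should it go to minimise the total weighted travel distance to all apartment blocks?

(8, 11)

Manhattan distance separates: Σwᵢ(|x−xᵢ|+|y−yᵢ|) = Σwᵢ|x−xᵢ| + Σwᵢ|y−yᵢ|, so x and y are optimised independently as 1-D weighted medians.
Total weight W = 480; half = 240.
x-coordinate, sorted with cumulative weight:
  x=7 (T, w=90) cum 90
  x=8 (P, w=175) cum 265  ← median
  x=8 (S, w=90) cum 355
  x=11 (R, w=75) cum 430
  x=13 (Q, w=50) cum 480
⇒ x* = 8
y-coordinate, sorted with cumulative weight:
  y=1 (S, w=90) cum 90
  y=1 (T, w=90) cum 180
  y=11 (P, w=175) cum 355  ← median
  y=22 (R, w=75) cum 430
  y=25 (Q, w=50) cum 480
⇒ y* = 11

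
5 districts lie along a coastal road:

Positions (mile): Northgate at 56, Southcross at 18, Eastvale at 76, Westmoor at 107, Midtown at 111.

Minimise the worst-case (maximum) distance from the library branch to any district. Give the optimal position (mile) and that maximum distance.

location 64.5, max distance 46.5

The 1-center on a line is the midpoint of the two extreme points: leftmost at 18, rightmost at 111.
Optimal location = (18 + 111)/2 = 64.5; maximum distance = (111 − 18)/2 = 46.5.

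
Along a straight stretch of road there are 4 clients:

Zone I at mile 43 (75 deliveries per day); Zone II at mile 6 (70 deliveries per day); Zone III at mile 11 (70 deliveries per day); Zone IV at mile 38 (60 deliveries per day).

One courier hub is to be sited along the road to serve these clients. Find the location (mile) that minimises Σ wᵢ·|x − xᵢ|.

x = 11

For a sum of weighted absolute distances on a line, the optimum is the weighted median (not the mean). Total weight W = 275; half-weight = 137.5.
Sort by position and accumulate weight:
  mile 6 (Zone II, w=70) → cum 70
  mile 11 (Zone III, w=70) → cum 140  ≥ 137.5 → median here
  mile 38 (Zone IV, w=60) → cum 200
  mile 43 (Zone I, w=75) → cum 275
Optimal location: mile 11.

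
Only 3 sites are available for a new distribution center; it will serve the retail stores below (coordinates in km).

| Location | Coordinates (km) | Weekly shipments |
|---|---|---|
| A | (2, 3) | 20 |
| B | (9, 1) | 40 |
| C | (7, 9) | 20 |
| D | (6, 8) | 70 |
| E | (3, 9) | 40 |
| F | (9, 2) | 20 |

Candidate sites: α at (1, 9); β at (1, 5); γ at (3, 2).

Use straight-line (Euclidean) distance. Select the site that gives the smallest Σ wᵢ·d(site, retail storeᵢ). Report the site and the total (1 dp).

Total weighted distance at each candidate:
  α (1, 9): total = 1343.7
  β (1, 5): total = 1304.6
  γ (3, 2): total = 1302.4
Minimum is at γ with total 1302.4 km.

γ, total 1302.4 km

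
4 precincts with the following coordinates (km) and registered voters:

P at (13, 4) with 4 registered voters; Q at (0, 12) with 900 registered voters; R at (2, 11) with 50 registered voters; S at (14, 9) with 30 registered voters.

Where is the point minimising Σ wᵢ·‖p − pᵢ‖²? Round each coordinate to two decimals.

(0.58, 11.83)

The minimiser of Σwᵢ‖p−pᵢ‖² is the weighted centroid p* = (Σwᵢpᵢ)/(Σwᵢ).
Σwᵢ = 984.
Σwᵢxᵢ = 4·13 + 900·0 + 50·2 + 30·14 = 572.
Σwᵢyᵢ = 4·4 + 900·12 + 50·11 + 30·9 = 11636.
x* = 572/984 = 0.58, y* = 11636/984 = 11.83.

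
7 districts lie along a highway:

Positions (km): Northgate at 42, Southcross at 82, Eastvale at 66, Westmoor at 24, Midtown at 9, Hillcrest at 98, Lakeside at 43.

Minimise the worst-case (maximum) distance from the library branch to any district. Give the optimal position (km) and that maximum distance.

location 53.5, max distance 44.5

The 1-center on a line is the midpoint of the two extreme points: leftmost at 9, rightmost at 98.
Optimal location = (9 + 98)/2 = 53.5; maximum distance = (98 − 9)/2 = 44.5.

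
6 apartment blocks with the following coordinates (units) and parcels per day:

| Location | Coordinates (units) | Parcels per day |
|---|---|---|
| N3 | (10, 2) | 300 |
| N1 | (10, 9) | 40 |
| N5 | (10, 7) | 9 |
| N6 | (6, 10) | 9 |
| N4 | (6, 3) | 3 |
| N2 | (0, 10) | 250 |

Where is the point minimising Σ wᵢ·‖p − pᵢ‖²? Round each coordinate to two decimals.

(5.83, 5.93)

The minimiser of Σwᵢ‖p−pᵢ‖² is the weighted centroid p* = (Σwᵢpᵢ)/(Σwᵢ).
Σwᵢ = 611.
Σwᵢxᵢ = 300·10 + 40·10 + 9·10 + 9·6 + 3·6 + 250·0 = 3562.
Σwᵢyᵢ = 300·2 + 40·9 + 9·7 + 9·10 + 3·3 + 250·10 = 3622.
x* = 3562/611 = 5.83, y* = 3622/611 = 5.93.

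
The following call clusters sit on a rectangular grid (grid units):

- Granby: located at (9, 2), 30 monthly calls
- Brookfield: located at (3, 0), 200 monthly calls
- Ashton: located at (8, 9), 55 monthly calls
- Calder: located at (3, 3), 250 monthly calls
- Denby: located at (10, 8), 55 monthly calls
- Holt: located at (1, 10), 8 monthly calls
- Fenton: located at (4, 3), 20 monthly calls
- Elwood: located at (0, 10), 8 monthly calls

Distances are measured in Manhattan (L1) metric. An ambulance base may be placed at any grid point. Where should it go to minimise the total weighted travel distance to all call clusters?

(3, 3)

Manhattan distance separates: Σwᵢ(|x−xᵢ|+|y−yᵢ|) = Σwᵢ|x−xᵢ| + Σwᵢ|y−yᵢ|, so x and y are optimised independently as 1-D weighted medians.
Total weight W = 626; half = 313.
x-coordinate, sorted with cumulative weight:
  x=0 (Elwood, w=8) cum 8
  x=1 (Holt, w=8) cum 16
  x=3 (Brookfield, w=200) cum 216
  x=3 (Calder, w=250) cum 466  ← median
  x=4 (Fenton, w=20) cum 486
  x=8 (Ashton, w=55) cum 541
  x=9 (Granby, w=30) cum 571
  x=10 (Denby, w=55) cum 626
⇒ x* = 3
y-coordinate, sorted with cumulative weight:
  y=0 (Brookfield, w=200) cum 200
  y=2 (Granby, w=30) cum 230
  y=3 (Calder, w=250) cum 480  ← median
  y=3 (Fenton, w=20) cum 500
  y=8 (Denby, w=55) cum 555
  y=9 (Ashton, w=55) cum 610
  y=10 (Holt, w=8) cum 618
  y=10 (Elwood, w=8) cum 626
⇒ y* = 3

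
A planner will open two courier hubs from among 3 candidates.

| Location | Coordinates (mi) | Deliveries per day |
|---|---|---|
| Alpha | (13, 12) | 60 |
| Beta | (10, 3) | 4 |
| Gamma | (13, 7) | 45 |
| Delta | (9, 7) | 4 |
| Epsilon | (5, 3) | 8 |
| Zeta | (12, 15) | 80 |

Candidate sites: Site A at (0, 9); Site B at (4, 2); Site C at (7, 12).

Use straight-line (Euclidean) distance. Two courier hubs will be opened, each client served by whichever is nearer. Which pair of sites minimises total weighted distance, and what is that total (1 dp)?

Evaluate every pair (each demand assigned to the nearer of the two):
  {Site B, Site C}: total = 1235.1
  {Site A, Site C}: total = 1299.9
  {Site A, Site B}: total = 2401.0
Best pair: {Site B, Site C} with total 1235.1.

{Site B, Site C}, total 1235.1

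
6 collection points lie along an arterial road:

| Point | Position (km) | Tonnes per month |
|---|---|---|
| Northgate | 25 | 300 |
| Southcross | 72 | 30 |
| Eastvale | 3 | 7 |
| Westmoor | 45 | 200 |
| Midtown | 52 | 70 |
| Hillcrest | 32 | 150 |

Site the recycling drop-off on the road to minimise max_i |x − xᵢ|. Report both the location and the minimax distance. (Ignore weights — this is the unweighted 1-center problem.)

The 1-center on a line is the midpoint of the two extreme points: leftmost at 3, rightmost at 72.
Optimal location = (3 + 72)/2 = 37.5; maximum distance = (72 − 3)/2 = 34.5.

location 37.5, max distance 34.5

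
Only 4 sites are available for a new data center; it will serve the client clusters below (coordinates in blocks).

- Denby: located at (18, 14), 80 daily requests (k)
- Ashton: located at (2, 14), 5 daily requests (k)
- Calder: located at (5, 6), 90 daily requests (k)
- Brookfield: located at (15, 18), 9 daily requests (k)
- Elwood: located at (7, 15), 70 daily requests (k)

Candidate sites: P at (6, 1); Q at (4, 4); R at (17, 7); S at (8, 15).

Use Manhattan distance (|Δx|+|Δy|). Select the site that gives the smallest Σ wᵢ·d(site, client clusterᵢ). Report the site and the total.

S, total 2155 blocks

Total weighted distance at each candidate:
  P (6, 1): total = 3909
  Q (4, 4): total = 3455
  R (17, 7): total = 3297
  S (8, 15): total = 2155
Minimum is at S with total 2155 blocks.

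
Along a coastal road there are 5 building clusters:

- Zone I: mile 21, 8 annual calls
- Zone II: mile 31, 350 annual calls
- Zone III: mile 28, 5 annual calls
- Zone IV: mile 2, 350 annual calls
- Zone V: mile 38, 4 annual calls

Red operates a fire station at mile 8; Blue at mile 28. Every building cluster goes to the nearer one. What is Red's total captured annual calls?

The indifferent point is the midpoint (8+28)/2 = 18; building clusters left of it (closer to Red at 8) go to Red, those right go to Blue.
  Zone IV at 2 (w=350) → Red
  Zone I at 21 (w=8) → Blue
  Zone III at 28 (w=5) → Blue
  Zone II at 31 (w=350) → Blue
  Zone V at 38 (w=4) → Blue
Red captures 350; Blue captures 367.

350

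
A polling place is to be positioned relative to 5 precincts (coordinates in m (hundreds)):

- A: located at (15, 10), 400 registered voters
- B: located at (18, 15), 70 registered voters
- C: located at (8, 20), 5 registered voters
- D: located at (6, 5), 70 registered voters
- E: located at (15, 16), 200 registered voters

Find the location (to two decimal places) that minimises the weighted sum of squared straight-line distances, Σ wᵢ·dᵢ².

The minimiser of Σwᵢ‖p−pᵢ‖² is the weighted centroid p* = (Σwᵢpᵢ)/(Σwᵢ).
Σwᵢ = 745.
Σwᵢxᵢ = 400·15 + 70·18 + 5·8 + 70·6 + 200·15 = 10720.
Σwᵢyᵢ = 400·10 + 70·15 + 5·20 + 70·5 + 200·16 = 8700.
x* = 10720/745 = 14.39, y* = 8700/745 = 11.68.

(14.39, 11.68)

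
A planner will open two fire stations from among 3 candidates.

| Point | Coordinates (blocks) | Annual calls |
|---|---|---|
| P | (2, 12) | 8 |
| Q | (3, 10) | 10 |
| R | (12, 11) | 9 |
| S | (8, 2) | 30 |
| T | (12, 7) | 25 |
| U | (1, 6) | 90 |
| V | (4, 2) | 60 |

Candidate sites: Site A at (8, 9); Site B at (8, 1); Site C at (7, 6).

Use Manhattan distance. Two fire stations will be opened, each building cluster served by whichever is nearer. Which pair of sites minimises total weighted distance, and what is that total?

{Site B, Site C}, total 1278

Evaluate every pair (each demand assigned to the nearer of the two):
  {Site B, Site C}: total = 1278
  {Site A, Site C}: total = 1446
  {Site A, Site B}: total = 1566
Best pair: {Site B, Site C} with total 1278.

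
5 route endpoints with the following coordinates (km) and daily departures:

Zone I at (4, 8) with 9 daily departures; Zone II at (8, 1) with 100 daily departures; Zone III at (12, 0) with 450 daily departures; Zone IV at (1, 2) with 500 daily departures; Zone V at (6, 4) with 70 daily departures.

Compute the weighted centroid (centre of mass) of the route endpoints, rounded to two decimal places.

The minimiser of Σwᵢ‖p−pᵢ‖² is the weighted centroid p* = (Σwᵢpᵢ)/(Σwᵢ).
Σwᵢ = 1129.
Σwᵢxᵢ = 9·4 + 100·8 + 450·12 + 500·1 + 70·6 = 7156.
Σwᵢyᵢ = 9·8 + 100·1 + 450·0 + 500·2 + 70·4 = 1452.
x* = 7156/1129 = 6.34, y* = 1452/1129 = 1.29.

(6.34, 1.29)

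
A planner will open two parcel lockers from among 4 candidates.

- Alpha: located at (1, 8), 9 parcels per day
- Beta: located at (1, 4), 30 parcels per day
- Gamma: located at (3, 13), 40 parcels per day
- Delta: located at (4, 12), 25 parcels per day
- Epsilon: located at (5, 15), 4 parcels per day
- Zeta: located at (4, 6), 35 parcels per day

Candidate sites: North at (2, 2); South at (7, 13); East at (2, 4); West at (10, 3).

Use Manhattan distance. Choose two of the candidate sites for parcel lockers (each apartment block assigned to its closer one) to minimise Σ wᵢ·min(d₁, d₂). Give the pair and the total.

{South, East}, total 491

Evaluate every pair (each demand assigned to the nearer of the two):
  {South, East}: total = 491
  {North, South}: total = 639
  {North, East}: total = 921
  {East, West}: total = 921
  {South, West}: total = 990
  {North, West}: total = 1207
Best pair: {South, East} with total 491.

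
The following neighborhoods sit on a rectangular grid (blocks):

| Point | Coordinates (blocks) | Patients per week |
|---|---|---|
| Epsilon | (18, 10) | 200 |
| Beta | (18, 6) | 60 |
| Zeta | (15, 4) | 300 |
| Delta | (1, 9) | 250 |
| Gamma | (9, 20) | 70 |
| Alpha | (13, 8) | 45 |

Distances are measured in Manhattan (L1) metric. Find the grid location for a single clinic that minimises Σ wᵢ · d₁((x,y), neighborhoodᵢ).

(15, 9)

Manhattan distance separates: Σwᵢ(|x−xᵢ|+|y−yᵢ|) = Σwᵢ|x−xᵢ| + Σwᵢ|y−yᵢ|, so x and y are optimised independently as 1-D weighted medians.
Total weight W = 925; half = 462.5.
x-coordinate, sorted with cumulative weight:
  x=1 (Delta, w=250) cum 250
  x=9 (Gamma, w=70) cum 320
  x=13 (Alpha, w=45) cum 365
  x=15 (Zeta, w=300) cum 665  ← median
  x=18 (Epsilon, w=200) cum 865
  x=18 (Beta, w=60) cum 925
⇒ x* = 15
y-coordinate, sorted with cumulative weight:
  y=4 (Zeta, w=300) cum 300
  y=6 (Beta, w=60) cum 360
  y=8 (Alpha, w=45) cum 405
  y=9 (Delta, w=250) cum 655  ← median
  y=10 (Epsilon, w=200) cum 855
  y=20 (Gamma, w=70) cum 925
⇒ y* = 9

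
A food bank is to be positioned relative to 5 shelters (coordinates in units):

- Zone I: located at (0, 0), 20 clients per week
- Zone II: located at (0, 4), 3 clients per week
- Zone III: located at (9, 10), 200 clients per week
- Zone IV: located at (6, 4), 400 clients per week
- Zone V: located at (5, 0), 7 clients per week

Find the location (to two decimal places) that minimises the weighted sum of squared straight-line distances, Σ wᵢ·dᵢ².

The minimiser of Σwᵢ‖p−pᵢ‖² is the weighted centroid p* = (Σwᵢpᵢ)/(Σwᵢ).
Σwᵢ = 630.
Σwᵢxᵢ = 20·0 + 3·0 + 200·9 + 400·6 + 7·5 = 4235.
Σwᵢyᵢ = 20·0 + 3·4 + 200·10 + 400·4 + 7·0 = 3612.
x* = 4235/630 = 6.72, y* = 3612/630 = 5.73.

(6.72, 5.73)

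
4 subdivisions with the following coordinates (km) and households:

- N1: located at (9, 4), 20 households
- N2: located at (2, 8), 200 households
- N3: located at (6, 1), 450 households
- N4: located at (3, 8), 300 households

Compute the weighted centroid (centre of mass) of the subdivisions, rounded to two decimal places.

The minimiser of Σwᵢ‖p−pᵢ‖² is the weighted centroid p* = (Σwᵢpᵢ)/(Σwᵢ).
Σwᵢ = 970.
Σwᵢxᵢ = 20·9 + 200·2 + 450·6 + 300·3 = 4180.
Σwᵢyᵢ = 20·4 + 200·8 + 450·1 + 300·8 = 4530.
x* = 4180/970 = 4.31, y* = 4530/970 = 4.67.

(4.31, 4.67)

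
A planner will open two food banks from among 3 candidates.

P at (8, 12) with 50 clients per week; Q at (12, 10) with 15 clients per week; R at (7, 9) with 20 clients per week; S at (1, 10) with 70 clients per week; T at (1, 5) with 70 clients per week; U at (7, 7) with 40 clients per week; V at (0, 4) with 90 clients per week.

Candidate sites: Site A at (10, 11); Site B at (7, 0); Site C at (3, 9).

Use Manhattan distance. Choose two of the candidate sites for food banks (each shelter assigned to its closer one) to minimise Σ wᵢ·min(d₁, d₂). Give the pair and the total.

{Site A, Site C}, total 1865

Evaluate every pair (each demand assigned to the nearer of the two):
  {Site A, Site C}: total = 1865
  {Site B, Site C}: total = 2220
  {Site A, Site B}: total = 3035
Best pair: {Site A, Site C} with total 1865.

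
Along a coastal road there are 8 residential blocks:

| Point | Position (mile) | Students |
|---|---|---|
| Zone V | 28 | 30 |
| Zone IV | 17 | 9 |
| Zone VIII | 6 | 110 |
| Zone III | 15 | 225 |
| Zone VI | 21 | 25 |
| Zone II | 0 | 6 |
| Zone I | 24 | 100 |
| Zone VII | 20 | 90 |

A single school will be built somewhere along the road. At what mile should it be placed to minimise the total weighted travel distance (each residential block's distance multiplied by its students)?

For a sum of weighted absolute distances on a line, the optimum is the weighted median (not the mean). Total weight W = 595; half-weight = 297.5.
Sort by position and accumulate weight:
  mile 0 (Zone II, w=6) → cum 6
  mile 6 (Zone VIII, w=110) → cum 116
  mile 15 (Zone III, w=225) → cum 341  ≥ 297.5 → median here
  mile 17 (Zone IV, w=9) → cum 350
  mile 20 (Zone VII, w=90) → cum 440
  mile 21 (Zone VI, w=25) → cum 465
  mile 24 (Zone I, w=100) → cum 565
  mile 28 (Zone V, w=30) → cum 595
Optimal location: mile 15.

x = 15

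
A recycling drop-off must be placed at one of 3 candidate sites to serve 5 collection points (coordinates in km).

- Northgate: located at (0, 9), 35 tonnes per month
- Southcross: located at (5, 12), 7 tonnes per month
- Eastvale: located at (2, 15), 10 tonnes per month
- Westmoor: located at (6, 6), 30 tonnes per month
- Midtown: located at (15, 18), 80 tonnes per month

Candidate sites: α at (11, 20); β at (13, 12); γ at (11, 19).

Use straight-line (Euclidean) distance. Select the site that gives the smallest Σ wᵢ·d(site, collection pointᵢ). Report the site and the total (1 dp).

β, total 1419.5 km

Total weighted distance at each candidate:
  α (11, 20): total = 1521.2
  β (13, 12): total = 1419.5
  γ (11, 19): total = 1431.0
Minimum is at β with total 1419.5 km.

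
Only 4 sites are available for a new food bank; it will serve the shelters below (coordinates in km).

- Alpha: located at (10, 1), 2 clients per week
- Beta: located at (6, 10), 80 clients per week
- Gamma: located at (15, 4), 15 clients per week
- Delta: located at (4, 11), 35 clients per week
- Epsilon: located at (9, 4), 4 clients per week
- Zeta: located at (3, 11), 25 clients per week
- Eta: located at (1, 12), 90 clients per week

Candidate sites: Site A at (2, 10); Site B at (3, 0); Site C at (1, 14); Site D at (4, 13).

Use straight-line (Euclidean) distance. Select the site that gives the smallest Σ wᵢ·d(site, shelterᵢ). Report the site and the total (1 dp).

Site A, total 910.6 km

Total weighted distance at each candidate:
  Site A (2, 10): total = 910.6
  Site B (3, 0): total = 2824.4
  Site C (1, 14): total = 1271.8
  Site D (4, 13): total = 980.2
Minimum is at Site A with total 910.6 km.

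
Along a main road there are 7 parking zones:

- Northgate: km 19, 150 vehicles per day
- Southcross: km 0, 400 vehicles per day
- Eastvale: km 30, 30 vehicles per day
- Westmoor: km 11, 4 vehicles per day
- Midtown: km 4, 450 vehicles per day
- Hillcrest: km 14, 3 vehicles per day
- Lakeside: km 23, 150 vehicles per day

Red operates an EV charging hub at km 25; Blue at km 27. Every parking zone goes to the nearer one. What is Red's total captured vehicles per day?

1157

The indifferent point is the midpoint (25+27)/2 = 26; parking zones left of it (closer to Red at 25) go to Red, those right go to Blue.
  Southcross at 0 (w=400) → Red
  Midtown at 4 (w=450) → Red
  Westmoor at 11 (w=4) → Red
  Hillcrest at 14 (w=3) → Red
  Northgate at 19 (w=150) → Red
  Lakeside at 23 (w=150) → Red
  Eastvale at 30 (w=30) → Blue
Red captures 1157; Blue captures 30.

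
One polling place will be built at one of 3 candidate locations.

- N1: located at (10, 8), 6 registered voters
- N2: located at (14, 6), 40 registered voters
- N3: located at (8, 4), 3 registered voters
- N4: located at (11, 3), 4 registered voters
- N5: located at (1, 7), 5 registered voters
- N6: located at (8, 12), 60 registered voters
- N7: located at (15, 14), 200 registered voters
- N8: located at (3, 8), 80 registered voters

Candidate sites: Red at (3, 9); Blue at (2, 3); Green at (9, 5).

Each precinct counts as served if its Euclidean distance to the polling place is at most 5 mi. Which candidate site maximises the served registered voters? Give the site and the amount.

Coverage radius r = 5 mi; a point is covered iff (Δx)²+(Δy)² ≤ 5² = 25.
  Red (3, 9): covers {N5, N8} → 85
  Blue (2, 3): covers {N5} → 5
  Green (9, 5): covers {N1, N3, N4} → 13
Maximum coverage at Red: 85 registered voters.

Red, covering 85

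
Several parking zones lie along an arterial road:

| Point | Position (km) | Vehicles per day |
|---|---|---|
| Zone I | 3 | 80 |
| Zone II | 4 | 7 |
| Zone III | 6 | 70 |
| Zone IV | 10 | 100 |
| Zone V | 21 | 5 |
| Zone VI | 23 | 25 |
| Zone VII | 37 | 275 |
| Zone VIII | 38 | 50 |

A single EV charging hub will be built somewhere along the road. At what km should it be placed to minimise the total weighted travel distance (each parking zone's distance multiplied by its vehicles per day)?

For a sum of weighted absolute distances on a line, the optimum is the weighted median (not the mean). Total weight W = 612; half-weight = 306.
Sort by position and accumulate weight:
  km 3 (Zone I, w=80) → cum 80
  km 4 (Zone II, w=7) → cum 87
  km 6 (Zone III, w=70) → cum 157
  km 10 (Zone IV, w=100) → cum 257
  km 21 (Zone V, w=5) → cum 262
  km 23 (Zone VI, w=25) → cum 287
  km 37 (Zone VII, w=275) → cum 562  ≥ 306 → median here
  km 38 (Zone VIII, w=50) → cum 612
Optimal location: km 37.

x = 37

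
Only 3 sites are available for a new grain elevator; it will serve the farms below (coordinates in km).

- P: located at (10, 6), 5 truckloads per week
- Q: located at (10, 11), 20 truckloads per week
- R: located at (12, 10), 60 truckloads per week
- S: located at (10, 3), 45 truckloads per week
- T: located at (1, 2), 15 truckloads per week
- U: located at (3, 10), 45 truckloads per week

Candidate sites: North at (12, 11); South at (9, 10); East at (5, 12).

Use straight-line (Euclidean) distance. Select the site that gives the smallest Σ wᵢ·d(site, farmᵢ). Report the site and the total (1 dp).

Total weighted distance at each candidate:
  North (12, 11): total = 1118.7
  South (9, 10): total = 986.8
  East (5, 12): total = 1330.0
Minimum is at South with total 986.8 km.

South, total 986.8 km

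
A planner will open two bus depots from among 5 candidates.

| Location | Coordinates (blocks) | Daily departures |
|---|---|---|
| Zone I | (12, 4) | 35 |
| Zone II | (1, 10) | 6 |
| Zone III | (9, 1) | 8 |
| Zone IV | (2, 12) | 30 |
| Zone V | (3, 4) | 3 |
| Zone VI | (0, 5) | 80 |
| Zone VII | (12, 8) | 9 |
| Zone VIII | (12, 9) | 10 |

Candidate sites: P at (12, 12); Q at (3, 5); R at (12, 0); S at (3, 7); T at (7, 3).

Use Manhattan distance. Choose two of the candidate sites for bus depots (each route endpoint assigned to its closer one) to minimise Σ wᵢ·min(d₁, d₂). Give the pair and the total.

{Q, R}, total 859

Evaluate every pair (each demand assigned to the nearer of the two):
  {Q, R}: total = 859
  {P, Q}: total = 951
  {R, S}: total = 953
  {Q, T}: total = 967
  {P, S}: total = 1061
  {S, T}: total = 1061
  {Q, S}: total = 1083
  {P, T}: total = 1421
  {R, T}: total = 1567
  {P, R}: total = 2015
Best pair: {Q, R} with total 859.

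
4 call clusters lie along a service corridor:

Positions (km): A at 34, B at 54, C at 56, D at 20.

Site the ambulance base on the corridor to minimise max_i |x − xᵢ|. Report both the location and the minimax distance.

location 38, max distance 18

The 1-center on a line is the midpoint of the two extreme points: leftmost at 20, rightmost at 56.
Optimal location = (20 + 56)/2 = 38; maximum distance = (56 − 20)/2 = 18.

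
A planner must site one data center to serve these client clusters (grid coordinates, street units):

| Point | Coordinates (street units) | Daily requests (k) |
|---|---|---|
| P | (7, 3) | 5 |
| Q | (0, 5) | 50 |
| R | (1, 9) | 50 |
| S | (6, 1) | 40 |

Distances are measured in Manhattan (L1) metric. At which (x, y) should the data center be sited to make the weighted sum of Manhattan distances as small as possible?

(1, 5)

Manhattan distance separates: Σwᵢ(|x−xᵢ|+|y−yᵢ|) = Σwᵢ|x−xᵢ| + Σwᵢ|y−yᵢ|, so x and y are optimised independently as 1-D weighted medians.
Total weight W = 145; half = 72.5.
x-coordinate, sorted with cumulative weight:
  x=0 (Q, w=50) cum 50
  x=1 (R, w=50) cum 100  ← median
  x=6 (S, w=40) cum 140
  x=7 (P, w=5) cum 145
⇒ x* = 1
y-coordinate, sorted with cumulative weight:
  y=1 (S, w=40) cum 40
  y=3 (P, w=5) cum 45
  y=5 (Q, w=50) cum 95  ← median
  y=9 (R, w=50) cum 145
⇒ y* = 5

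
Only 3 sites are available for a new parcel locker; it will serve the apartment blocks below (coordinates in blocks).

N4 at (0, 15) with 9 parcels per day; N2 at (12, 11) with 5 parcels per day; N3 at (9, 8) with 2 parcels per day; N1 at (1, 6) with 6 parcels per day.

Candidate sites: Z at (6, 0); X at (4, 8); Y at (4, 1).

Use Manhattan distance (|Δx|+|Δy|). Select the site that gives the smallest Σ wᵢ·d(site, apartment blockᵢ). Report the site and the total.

Total weighted distance at each candidate:
  Z (6, 0): total = 362
  X (4, 8): total = 194
  Y (4, 1): total = 324
Minimum is at X with total 194 blocks.

X, total 194 blocks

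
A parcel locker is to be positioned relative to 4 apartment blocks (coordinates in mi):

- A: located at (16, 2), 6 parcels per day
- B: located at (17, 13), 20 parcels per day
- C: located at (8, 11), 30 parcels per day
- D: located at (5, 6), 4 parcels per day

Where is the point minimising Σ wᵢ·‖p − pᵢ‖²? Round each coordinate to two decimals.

(11.60, 10.43)

The minimiser of Σwᵢ‖p−pᵢ‖² is the weighted centroid p* = (Σwᵢpᵢ)/(Σwᵢ).
Σwᵢ = 60.
Σwᵢxᵢ = 6·16 + 20·17 + 30·8 + 4·5 = 696.
Σwᵢyᵢ = 6·2 + 20·13 + 30·11 + 4·6 = 626.
x* = 696/60 = 11.60, y* = 626/60 = 10.43.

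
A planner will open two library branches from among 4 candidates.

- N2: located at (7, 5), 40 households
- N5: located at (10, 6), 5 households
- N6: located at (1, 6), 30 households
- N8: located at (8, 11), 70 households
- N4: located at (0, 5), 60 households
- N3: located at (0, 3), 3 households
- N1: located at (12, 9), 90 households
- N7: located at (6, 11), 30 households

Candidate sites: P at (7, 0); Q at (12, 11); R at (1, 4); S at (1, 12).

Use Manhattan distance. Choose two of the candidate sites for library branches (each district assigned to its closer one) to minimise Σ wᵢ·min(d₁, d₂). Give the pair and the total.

Evaluate every pair (each demand assigned to the nearer of the two):
  {Q, R}: total = 1141
  {Q, S}: total = 1805
  {P, Q}: total = 1985
  {R, S}: total = 2521
  {P, R}: total = 2891
  {P, S}: total = 2935
Best pair: {Q, R} with total 1141.

{Q, R}, total 1141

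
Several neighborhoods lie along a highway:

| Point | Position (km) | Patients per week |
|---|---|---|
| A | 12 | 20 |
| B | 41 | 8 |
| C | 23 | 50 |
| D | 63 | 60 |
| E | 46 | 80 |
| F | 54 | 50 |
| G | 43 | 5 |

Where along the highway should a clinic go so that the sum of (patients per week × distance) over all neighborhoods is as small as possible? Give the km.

x = 46

For a sum of weighted absolute distances on a line, the optimum is the weighted median (not the mean). Total weight W = 273; half-weight = 136.5.
Sort by position and accumulate weight:
  km 12 (A, w=20) → cum 20
  km 23 (C, w=50) → cum 70
  km 41 (B, w=8) → cum 78
  km 43 (G, w=5) → cum 83
  km 46 (E, w=80) → cum 163  ≥ 136.5 → median here
  km 54 (F, w=50) → cum 213
  km 63 (D, w=60) → cum 273
Optimal location: km 46.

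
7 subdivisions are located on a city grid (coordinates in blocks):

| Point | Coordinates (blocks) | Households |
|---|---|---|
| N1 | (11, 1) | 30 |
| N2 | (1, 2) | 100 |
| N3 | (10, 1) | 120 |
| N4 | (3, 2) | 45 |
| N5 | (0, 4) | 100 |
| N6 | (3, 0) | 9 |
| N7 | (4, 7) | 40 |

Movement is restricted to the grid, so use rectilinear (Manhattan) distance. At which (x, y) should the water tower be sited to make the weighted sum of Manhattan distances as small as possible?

(3, 2)

Manhattan distance separates: Σwᵢ(|x−xᵢ|+|y−yᵢ|) = Σwᵢ|x−xᵢ| + Σwᵢ|y−yᵢ|, so x and y are optimised independently as 1-D weighted medians.
Total weight W = 444; half = 222.
x-coordinate, sorted with cumulative weight:
  x=0 (N5, w=100) cum 100
  x=1 (N2, w=100) cum 200
  x=3 (N4, w=45) cum 245  ← median
  x=3 (N6, w=9) cum 254
  x=4 (N7, w=40) cum 294
  x=10 (N3, w=120) cum 414
  x=11 (N1, w=30) cum 444
⇒ x* = 3
y-coordinate, sorted with cumulative weight:
  y=0 (N6, w=9) cum 9
  y=1 (N1, w=30) cum 39
  y=1 (N3, w=120) cum 159
  y=2 (N2, w=100) cum 259  ← median
  y=2 (N4, w=45) cum 304
  y=4 (N5, w=100) cum 404
  y=7 (N7, w=40) cum 444
⇒ y* = 2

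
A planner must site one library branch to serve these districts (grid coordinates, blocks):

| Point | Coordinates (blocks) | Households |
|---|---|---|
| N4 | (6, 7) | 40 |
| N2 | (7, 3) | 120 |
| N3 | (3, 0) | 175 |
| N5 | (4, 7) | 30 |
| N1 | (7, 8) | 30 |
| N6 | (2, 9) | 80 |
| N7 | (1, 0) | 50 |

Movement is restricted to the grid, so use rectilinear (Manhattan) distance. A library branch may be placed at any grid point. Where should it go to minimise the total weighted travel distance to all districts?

(3, 3)

Manhattan distance separates: Σwᵢ(|x−xᵢ|+|y−yᵢ|) = Σwᵢ|x−xᵢ| + Σwᵢ|y−yᵢ|, so x and y are optimised independently as 1-D weighted medians.
Total weight W = 525; half = 262.5.
x-coordinate, sorted with cumulative weight:
  x=1 (N7, w=50) cum 50
  x=2 (N6, w=80) cum 130
  x=3 (N3, w=175) cum 305  ← median
  x=4 (N5, w=30) cum 335
  x=6 (N4, w=40) cum 375
  x=7 (N2, w=120) cum 495
  x=7 (N1, w=30) cum 525
⇒ x* = 3
y-coordinate, sorted with cumulative weight:
  y=0 (N3, w=175) cum 175
  y=0 (N7, w=50) cum 225
  y=3 (N2, w=120) cum 345  ← median
  y=7 (N4, w=40) cum 385
  y=7 (N5, w=30) cum 415
  y=8 (N1, w=30) cum 445
  y=9 (N6, w=80) cum 525
⇒ y* = 3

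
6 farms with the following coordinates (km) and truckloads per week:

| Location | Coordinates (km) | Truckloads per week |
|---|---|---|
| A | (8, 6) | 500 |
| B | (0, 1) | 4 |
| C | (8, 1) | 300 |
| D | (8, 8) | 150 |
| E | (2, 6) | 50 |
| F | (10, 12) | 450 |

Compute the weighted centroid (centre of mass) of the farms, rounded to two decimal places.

The minimiser of Σwᵢ‖p−pᵢ‖² is the weighted centroid p* = (Σwᵢpᵢ)/(Σwᵢ).
Σwᵢ = 1454.
Σwᵢxᵢ = 500·8 + 4·0 + 300·8 + 150·8 + 50·2 + 450·10 = 12200.
Σwᵢyᵢ = 500·6 + 4·1 + 300·1 + 150·8 + 50·6 + 450·12 = 10204.
x* = 12200/1454 = 8.39, y* = 10204/1454 = 7.02.

(8.39, 7.02)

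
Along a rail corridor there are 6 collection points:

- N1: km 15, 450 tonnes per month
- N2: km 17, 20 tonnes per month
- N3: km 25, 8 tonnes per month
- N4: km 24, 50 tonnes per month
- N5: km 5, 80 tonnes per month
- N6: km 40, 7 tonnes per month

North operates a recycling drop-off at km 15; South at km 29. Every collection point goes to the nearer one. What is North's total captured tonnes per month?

The indifferent point is the midpoint (15+29)/2 = 22; collection points left of it (closer to North at 15) go to North, those right go to South.
  N5 at 5 (w=80) → North
  N1 at 15 (w=450) → North
  N2 at 17 (w=20) → North
  N4 at 24 (w=50) → South
  N3 at 25 (w=8) → South
  N6 at 40 (w=7) → South
North captures 550; South captures 65.

550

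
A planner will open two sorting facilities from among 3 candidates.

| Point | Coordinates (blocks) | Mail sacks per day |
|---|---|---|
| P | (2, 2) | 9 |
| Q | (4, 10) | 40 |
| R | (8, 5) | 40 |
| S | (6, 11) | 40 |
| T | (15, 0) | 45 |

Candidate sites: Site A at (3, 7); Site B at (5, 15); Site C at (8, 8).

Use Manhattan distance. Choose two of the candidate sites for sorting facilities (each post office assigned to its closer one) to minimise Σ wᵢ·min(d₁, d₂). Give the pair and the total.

Evaluate every pair (each demand assigned to the nearer of the two):
  {Site A, Site C}: total = 1209
  {Site B, Site C}: total = 1343
  {Site A, Site B}: total = 1549
Best pair: {Site A, Site C} with total 1209.

{Site A, Site C}, total 1209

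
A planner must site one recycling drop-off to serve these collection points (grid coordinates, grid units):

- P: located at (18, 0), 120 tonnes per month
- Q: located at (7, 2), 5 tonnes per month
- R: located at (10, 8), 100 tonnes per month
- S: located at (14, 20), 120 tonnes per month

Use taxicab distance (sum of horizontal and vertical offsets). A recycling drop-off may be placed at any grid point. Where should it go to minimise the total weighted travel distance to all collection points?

(14, 8)

Manhattan distance separates: Σwᵢ(|x−xᵢ|+|y−yᵢ|) = Σwᵢ|x−xᵢ| + Σwᵢ|y−yᵢ|, so x and y are optimised independently as 1-D weighted medians.
Total weight W = 345; half = 172.5.
x-coordinate, sorted with cumulative weight:
  x=7 (Q, w=5) cum 5
  x=10 (R, w=100) cum 105
  x=14 (S, w=120) cum 225  ← median
  x=18 (P, w=120) cum 345
⇒ x* = 14
y-coordinate, sorted with cumulative weight:
  y=0 (P, w=120) cum 120
  y=2 (Q, w=5) cum 125
  y=8 (R, w=100) cum 225  ← median
  y=20 (S, w=120) cum 345
⇒ y* = 8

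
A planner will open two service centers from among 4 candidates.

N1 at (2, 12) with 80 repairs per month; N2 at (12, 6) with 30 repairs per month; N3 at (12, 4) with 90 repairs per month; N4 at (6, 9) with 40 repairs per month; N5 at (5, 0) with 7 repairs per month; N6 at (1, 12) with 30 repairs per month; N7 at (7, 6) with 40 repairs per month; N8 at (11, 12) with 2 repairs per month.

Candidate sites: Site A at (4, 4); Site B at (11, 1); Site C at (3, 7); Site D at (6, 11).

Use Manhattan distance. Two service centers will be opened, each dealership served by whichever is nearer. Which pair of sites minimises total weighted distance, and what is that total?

{Site B, Site D}, total 1501

Evaluate every pair (each demand assigned to the nearer of the two):
  {Site B, Site D}: total = 1501
  {Site B, Site C}: total = 1701
  {Site A, Site D}: total = 1927
  {Site A, Site C}: total = 2171
  {Site A, Site B}: total = 2207
  {Site C, Site D}: total = 2315
Best pair: {Site B, Site D} with total 1501.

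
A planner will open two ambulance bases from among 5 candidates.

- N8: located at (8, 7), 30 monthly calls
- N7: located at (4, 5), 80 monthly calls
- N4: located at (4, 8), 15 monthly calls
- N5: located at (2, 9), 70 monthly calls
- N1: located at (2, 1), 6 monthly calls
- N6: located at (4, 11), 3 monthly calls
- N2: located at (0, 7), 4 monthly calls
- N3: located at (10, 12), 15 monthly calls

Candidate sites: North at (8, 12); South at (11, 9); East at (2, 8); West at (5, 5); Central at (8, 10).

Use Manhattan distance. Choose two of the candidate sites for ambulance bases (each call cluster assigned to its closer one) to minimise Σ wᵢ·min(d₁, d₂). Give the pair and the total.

{East, West}, total 579

Evaluate every pair (each demand assigned to the nearer of the two):
  {East, West}: total = 579
  {East, Central}: total = 719
  {North, East}: total = 749
  {South, East}: total = 779
  {West, Central}: total = 865
  {North, West}: total = 895
  {South, West}: total = 931
  {North, Central}: total = 1569
  {South, Central}: total = 1599
  {North, South}: total = 1979
Best pair: {East, West} with total 579.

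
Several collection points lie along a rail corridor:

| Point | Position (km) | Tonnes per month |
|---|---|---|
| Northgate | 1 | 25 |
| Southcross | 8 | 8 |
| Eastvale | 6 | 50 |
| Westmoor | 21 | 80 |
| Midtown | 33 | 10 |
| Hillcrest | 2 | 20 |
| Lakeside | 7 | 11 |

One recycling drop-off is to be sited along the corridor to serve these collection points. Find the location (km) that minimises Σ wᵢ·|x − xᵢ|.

x = 7

For a sum of weighted absolute distances on a line, the optimum is the weighted median (not the mean). Total weight W = 204; half-weight = 102.
Sort by position and accumulate weight:
  km 1 (Northgate, w=25) → cum 25
  km 2 (Hillcrest, w=20) → cum 45
  km 6 (Eastvale, w=50) → cum 95
  km 7 (Lakeside, w=11) → cum 106  ≥ 102 → median here
  km 8 (Southcross, w=8) → cum 114
  km 21 (Westmoor, w=80) → cum 194
  km 33 (Midtown, w=10) → cum 204
Optimal location: km 7.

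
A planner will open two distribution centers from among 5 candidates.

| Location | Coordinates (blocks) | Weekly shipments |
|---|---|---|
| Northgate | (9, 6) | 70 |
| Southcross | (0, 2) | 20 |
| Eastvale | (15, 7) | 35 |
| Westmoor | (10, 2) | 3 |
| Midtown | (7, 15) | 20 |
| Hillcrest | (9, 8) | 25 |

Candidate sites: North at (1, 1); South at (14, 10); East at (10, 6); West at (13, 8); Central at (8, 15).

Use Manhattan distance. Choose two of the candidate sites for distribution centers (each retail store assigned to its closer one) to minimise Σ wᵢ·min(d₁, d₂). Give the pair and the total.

Evaluate every pair (each demand assigned to the nearer of the two):
  {North, East}: total = 647
  {East, Central}: total = 667
  {East, West}: total = 782
  {South, East}: total = 817
  {North, West}: total = 952
  {West, Central}: total = 1052
  {North, South}: total = 1255
  {South, West}: total = 1272
  {South, Central}: total = 1421
  {North, Central}: total = 1515
Best pair: {North, East} with total 647.

{North, East}, total 647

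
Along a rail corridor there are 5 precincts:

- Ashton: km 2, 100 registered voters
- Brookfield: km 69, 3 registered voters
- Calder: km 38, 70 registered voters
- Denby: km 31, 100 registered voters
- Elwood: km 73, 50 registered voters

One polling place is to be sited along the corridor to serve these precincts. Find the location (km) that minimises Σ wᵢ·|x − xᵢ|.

For a sum of weighted absolute distances on a line, the optimum is the weighted median (not the mean). Total weight W = 323; half-weight = 161.5.
Sort by position and accumulate weight:
  km 2 (Ashton, w=100) → cum 100
  km 31 (Denby, w=100) → cum 200  ≥ 161.5 → median here
  km 38 (Calder, w=70) → cum 270
  km 69 (Brookfield, w=3) → cum 273
  km 73 (Elwood, w=50) → cum 323
Optimal location: km 31.

x = 31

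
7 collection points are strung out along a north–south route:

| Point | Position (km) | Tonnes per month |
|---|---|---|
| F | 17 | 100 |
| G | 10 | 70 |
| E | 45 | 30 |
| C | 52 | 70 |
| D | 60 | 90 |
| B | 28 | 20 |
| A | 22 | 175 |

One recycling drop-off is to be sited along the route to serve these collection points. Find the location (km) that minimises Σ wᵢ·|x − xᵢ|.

For a sum of weighted absolute distances on a line, the optimum is the weighted median (not the mean). Total weight W = 555; half-weight = 277.5.
Sort by position and accumulate weight:
  km 10 (G, w=70) → cum 70
  km 17 (F, w=100) → cum 170
  km 22 (A, w=175) → cum 345  ≥ 277.5 → median here
  km 28 (B, w=20) → cum 365
  km 45 (E, w=30) → cum 395
  km 52 (C, w=70) → cum 465
  km 60 (D, w=90) → cum 555
Optimal location: km 22.

x = 22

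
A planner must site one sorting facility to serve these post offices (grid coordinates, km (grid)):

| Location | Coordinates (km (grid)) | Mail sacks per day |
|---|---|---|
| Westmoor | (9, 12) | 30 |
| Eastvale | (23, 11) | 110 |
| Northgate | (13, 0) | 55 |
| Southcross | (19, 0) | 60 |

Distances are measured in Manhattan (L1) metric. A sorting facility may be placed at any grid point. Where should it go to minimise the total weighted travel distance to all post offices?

(19, 11)

Manhattan distance separates: Σwᵢ(|x−xᵢ|+|y−yᵢ|) = Σwᵢ|x−xᵢ| + Σwᵢ|y−yᵢ|, so x and y are optimised independently as 1-D weighted medians.
Total weight W = 255; half = 127.5.
x-coordinate, sorted with cumulative weight:
  x=9 (Westmoor, w=30) cum 30
  x=13 (Northgate, w=55) cum 85
  x=19 (Southcross, w=60) cum 145  ← median
  x=23 (Eastvale, w=110) cum 255
⇒ x* = 19
y-coordinate, sorted with cumulative weight:
  y=0 (Northgate, w=55) cum 55
  y=0 (Southcross, w=60) cum 115
  y=11 (Eastvale, w=110) cum 225  ← median
  y=12 (Westmoor, w=30) cum 255
⇒ y* = 11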